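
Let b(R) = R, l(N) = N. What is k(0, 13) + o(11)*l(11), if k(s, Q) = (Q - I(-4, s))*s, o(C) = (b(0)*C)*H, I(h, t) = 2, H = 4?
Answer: 0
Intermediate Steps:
o(C) = 0 (o(C) = (0*C)*4 = 0*4 = 0)
k(s, Q) = s*(-2 + Q) (k(s, Q) = (Q - 1*2)*s = (Q - 2)*s = (-2 + Q)*s = s*(-2 + Q))
k(0, 13) + o(11)*l(11) = 0*(-2 + 13) + 0*11 = 0*11 + 0 = 0 + 0 = 0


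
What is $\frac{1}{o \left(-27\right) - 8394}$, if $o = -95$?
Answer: $- \frac{1}{5829} \approx -0.00017156$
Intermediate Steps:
$\frac{1}{o \left(-27\right) - 8394} = \frac{1}{\left(-95\right) \left(-27\right) - 8394} = \frac{1}{2565 - 8394} = \frac{1}{-5829} = - \frac{1}{5829}$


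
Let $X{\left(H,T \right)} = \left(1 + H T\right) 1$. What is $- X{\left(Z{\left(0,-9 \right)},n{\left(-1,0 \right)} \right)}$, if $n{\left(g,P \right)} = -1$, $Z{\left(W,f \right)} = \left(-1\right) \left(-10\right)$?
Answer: $9$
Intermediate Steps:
$Z{\left(W,f \right)} = 10$
$X{\left(H,T \right)} = 1 + H T$
$- X{\left(Z{\left(0,-9 \right)},n{\left(-1,0 \right)} \right)} = - (1 + 10 \left(-1\right)) = - (1 - 10) = \left(-1\right) \left(-9\right) = 9$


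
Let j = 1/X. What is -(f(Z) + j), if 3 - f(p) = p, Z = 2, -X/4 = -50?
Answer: -201/200 ≈ -1.0050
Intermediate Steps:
X = 200 (X = -4*(-50) = 200)
j = 1/200 ≈ 0.0050000
f(p) = 3 - p
-(f(Z) + j) = -((3 - 1*2) + 1/200) = -((3 - 2) + 1/200) = -(1 + 1/200) = -1*201/200 = -201/200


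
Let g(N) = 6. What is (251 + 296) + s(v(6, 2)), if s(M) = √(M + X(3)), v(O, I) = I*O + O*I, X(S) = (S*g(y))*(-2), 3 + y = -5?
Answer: 547 + 2*I*√3 ≈ 547.0 + 3.4641*I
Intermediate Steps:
y = -8 (y = -3 - 5 = -8)
X(S) = -12*S (X(S) = (S*6)*(-2) = (6*S)*(-2) = -12*S)
v(O, I) = 2*I*O (v(O, I) = I*O + I*O = 2*I*O)
s(M) = √(-36 + M) (s(M) = √(M - 12*3) = √(M - 36) = √(-36 + M))
(251 + 296) + s(v(6, 2)) = (251 + 296) + √(-36 + 2*2*6) = 547 + √(-36 + 24) = 547 + √(-12) = 547 + 2*I*√3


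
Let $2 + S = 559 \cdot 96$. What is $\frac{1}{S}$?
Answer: $\frac{1}{53662} \approx 1.8635 \cdot 10^{-5}$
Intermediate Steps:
$S = 53662$ ($S = -2 + 559 \cdot 96 = -2 + 53664 = 53662$)
$\frac{1}{S} = \frac{1}{53662}$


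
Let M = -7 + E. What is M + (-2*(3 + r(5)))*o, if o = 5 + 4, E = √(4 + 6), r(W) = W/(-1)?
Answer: 29 + √10 ≈ 32.162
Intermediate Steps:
r(W) = -W (r(W) = W*(-1) = -W)
E = √10 ≈ 3.1623
M = -7 + √10 ≈ -3.8377
o = 9
M + (-2*(3 + r(5)))*o = (-7 + √10) - 2*(3 - 1*5)*9 = (-7 + √10) - 2*(3 - 5)*9 = (-7 + √10) - 2*(-2)*9 = (-7 + √10) + 4*9 = (-7 + √10) + 36 = 29 + √10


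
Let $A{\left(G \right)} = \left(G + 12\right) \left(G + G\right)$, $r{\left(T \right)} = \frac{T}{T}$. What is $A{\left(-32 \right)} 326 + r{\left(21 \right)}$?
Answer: $417281$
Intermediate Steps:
$r{\left(T \right)} = 1$
$A{\left(G \right)} = 2 G \left(12 + G\right)$ ($A{\left(G \right)} = \left(12 + G\right) 2 G = 2 G \left(12 + G\right)$)
$A{\left(-32 \right)} 326 + r{\left(21 \right)} = 2 \left(-32\right) \left(12 - 32\right) 326 + 1 = 2 \left(-32\right) \left(-20\right) 326 + 1 = 1280 \cdot 326 + 1 = 417280 + 1 = 417281$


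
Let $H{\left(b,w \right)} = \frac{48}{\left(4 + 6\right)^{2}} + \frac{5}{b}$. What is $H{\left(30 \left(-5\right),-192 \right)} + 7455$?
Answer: $\frac{1118317}{150} \approx 7455.4$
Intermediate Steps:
$H{\left(b,w \right)} = \frac{12}{25} + \frac{5}{b}$ ($H{\left(b,w \right)} = \frac{48}{10^{2}} + \frac{5}{b} = \frac{48}{100} + \frac{5}{b} = 48 \cdot \frac{1}{100} + \frac{5}{b} = \frac{12}{25} + \frac{5}{b}$)
$H{\left(30 \left(-5\right),-192 \right)} + 7455 = \left(\frac{12}{25} + \frac{5}{30 \left(-5\right)}\right) + 7455 = \left(\frac{12}{25} + \frac{5}{-150}\right) + 7455 = \left(\frac{12}{25} + 5 \left(- \frac{1}{150}\right)\right) + 7455 = \left(\frac{12}{25} - \frac{1}{30}\right) + 7455 = \frac{67}{150} + 7455 = \frac{1118317}{150}$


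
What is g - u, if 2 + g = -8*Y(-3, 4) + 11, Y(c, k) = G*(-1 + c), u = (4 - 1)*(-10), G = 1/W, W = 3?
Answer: 149/3 ≈ 49.667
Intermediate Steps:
G = ⅓ (G = 1/3 = ⅓ ≈ 0.33333)
u = -30 (u = 3*(-10) = -30)
Y(c, k) = -⅓ + c/3 (Y(c, k) = (-1 + c)/3 = -⅓ + c/3)
g = 59/3 (g = -2 + (-8*(-⅓ + (⅓)*(-3)) + 11) = -2 + (-8*(-⅓ - 1) + 11) = -2 + (-8*(-4/3) + 11) = -2 + (32/3 + 11) = -2 + 65/3 = 59/3 ≈ 19.667)
g - u = 59/3 - 1*(-30) = 59/3 + 30 = 149/3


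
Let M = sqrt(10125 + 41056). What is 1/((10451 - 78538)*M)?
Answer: -sqrt(51181)/3484760747 ≈ -6.4920e-8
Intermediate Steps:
M = sqrt(51181) ≈ 226.23
1/((10451 - 78538)*M) = 1/((10451 - 78538)*(sqrt(51181))) = (sqrt(51181)/51181)/(-68087) = -sqrt(51181)/3484760747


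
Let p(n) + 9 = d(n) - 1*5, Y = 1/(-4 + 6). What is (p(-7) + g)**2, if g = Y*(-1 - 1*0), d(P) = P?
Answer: 1849/4 ≈ 462.25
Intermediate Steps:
Y = 1/2 ≈ 0.50000
g = -1/2 (g = (-1 - 1*0)/2 = (-1 + 0)/2 = (1/2)*(-1) = -1/2 ≈ -0.50000)
p(n) = -14 + n (p(n) = -9 + (n - 1*5) = -9 + (n - 5) = -9 + (-5 + n) = -14 + n)
(p(-7) + g)**2 = ((-14 - 7) - 1/2)**2 = (-21 - 1/2)**2 = (-43/2)**2 = 1849/4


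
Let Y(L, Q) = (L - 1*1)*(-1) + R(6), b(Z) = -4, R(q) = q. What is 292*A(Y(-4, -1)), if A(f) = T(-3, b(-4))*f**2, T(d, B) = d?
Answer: -105996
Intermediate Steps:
Y(L, Q) = 7 - L (Y(L, Q) = (L - 1*1)*(-1) + 6 = (L - 1)*(-1) + 6 = (-1 + L)*(-1) + 6 = (1 - L) + 6 = 7 - L)
A(f) = -3*f**2
292*A(Y(-4, -1)) = 292*(-3*(7 - 1*(-4))**2) = 292*(-3*(7 + 4)**2) = 292*(-3*11**2) = 292*(-3*121) = 292*(-363) = -105996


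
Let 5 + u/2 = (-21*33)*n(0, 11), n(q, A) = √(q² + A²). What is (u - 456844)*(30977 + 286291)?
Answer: -149782222800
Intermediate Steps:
n(q, A) = √(A² + q²)
u = -15256 (u = -10 + 2*((-21*33)*√(11² + 0²)) = -10 + 2*(-693*√(121 + 0)) = -10 + 2*(-693*√121) = -10 + 2*(-693*11) = -10 + 2*(-7623) = -10 - 15246 = -15256)
(u - 456844)*(30977 + 286291) = (-15256 - 456844)*(30977 + 286291) = -472100*317268 = -149782222800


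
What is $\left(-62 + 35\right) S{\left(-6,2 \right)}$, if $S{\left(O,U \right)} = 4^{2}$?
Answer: $-432$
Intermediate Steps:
$S{\left(O,U \right)} = 16$
$\left(-62 + 35\right) S{\left(-6,2 \right)} = \left(-62 + 35\right) 16 = \left(-27\right) 16 = -432$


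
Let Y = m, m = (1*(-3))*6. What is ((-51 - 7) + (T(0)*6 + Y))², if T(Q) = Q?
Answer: 5776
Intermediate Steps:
m = -18 (m = -3*6 = -18)
Y = -18
((-51 - 7) + (T(0)*6 + Y))² = ((-51 - 7) + (0*6 - 18))² = (-58 + (0 - 18))² = (-58 - 18)² = (-76)² = 5776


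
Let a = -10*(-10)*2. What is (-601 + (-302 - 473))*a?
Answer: -275200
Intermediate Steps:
a = 200 (a = 100*2 = 200)
(-601 + (-302 - 473))*a = (-601 + (-302 - 473))*200 = (-601 - 775)*200 = -1376*200 = -275200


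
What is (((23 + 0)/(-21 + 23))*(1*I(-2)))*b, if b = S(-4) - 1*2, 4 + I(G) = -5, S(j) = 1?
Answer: 207/2 ≈ 103.50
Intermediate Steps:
I(G) = -9 (I(G) = -4 - 5 = -9)
b = -1 (b = 1 - 1*2 = 1 - 2 = -1)
(((23 + 0)/(-21 + 23))*(1*I(-2)))*b = (((23 + 0)/(-21 + 23))*(1*(-9)))*(-1) = ((23/2)*(-9))*(-1) = -207/2*(-1) = 207/2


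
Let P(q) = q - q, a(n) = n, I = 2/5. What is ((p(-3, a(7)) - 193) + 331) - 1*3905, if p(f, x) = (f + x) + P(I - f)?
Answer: -3763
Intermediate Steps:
I = ⅖ (I = 2*(⅕) = ⅖ ≈ 0.40000)
P(q) = 0
p(f, x) = f + x (p(f, x) = (f + x) + 0 = f + x)
((p(-3, a(7)) - 193) + 331) - 1*3905 = (((-3 + 7) - 193) + 331) - 1*3905 = ((4 - 193) + 331) - 3905 = (-189 + 331) - 3905 = 142 - 3905 = -3763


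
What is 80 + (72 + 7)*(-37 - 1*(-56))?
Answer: 1581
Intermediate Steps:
80 + (72 + 7)*(-37 - 1*(-56)) = 80 + 79*(-37 + 56) = 80 + 79*19 = 80 + 1501 = 1581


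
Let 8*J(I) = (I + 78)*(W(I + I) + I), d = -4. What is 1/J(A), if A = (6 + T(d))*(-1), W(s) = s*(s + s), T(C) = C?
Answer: 1/285 ≈ 0.0035088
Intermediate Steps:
W(s) = 2*s² (W(s) = s*(2*s) = 2*s²)
A = -2 (A = (6 - 4)*(-1) = 2*(-1) = -2)
J(I) = (78 + I)*(I + 8*I²)/8 (J(I) = ((I + 78)*(2*(I + I)² + I))/8 = ((78 + I)*(2*(2*I)² + I))/8 = ((78 + I)*(2*(4*I²) + I))/8 = ((78 + I)*(8*I² + I))/8 = ((78 + I)*(I + 8*I²))/8 = (78 + I)*(I + 8*I²)/8)
1/J(A) = 1/((⅛)*(-2)*(78 + 8*(-2)² + 625*(-2))) = 1/((⅛)*(-2)*(78 + 8*4 - 1250)) = 1/((⅛)*(-2)*(78 + 32 - 1250)) = 1/((⅛)*(-2)*(-1140)) = 1/285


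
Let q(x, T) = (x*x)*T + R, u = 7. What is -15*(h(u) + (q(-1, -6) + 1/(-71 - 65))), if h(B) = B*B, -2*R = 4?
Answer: -83625/136 ≈ -614.89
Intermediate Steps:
R = -2 (R = -1/2*4 = -2)
q(x, T) = -2 + T*x**2 (q(x, T) = (x*x)*T - 2 = x**2*T - 2 = T*x**2 - 2 = -2 + T*x**2)
h(B) = B**2
-15*(h(u) + (q(-1, -6) + 1/(-71 - 65))) = -15*(7**2 + ((-2 - 6*(-1)**2) + 1/(-71 - 65))) = -15*(49 + ((-2 - 6*1) + 1/(-136))) = -15*(49 + ((-2 - 6) - 1/136)) = -15*(49 + (-8 - 1/136)) = -15*(49 - 1089/136) = -15*5575/136 = -83625/136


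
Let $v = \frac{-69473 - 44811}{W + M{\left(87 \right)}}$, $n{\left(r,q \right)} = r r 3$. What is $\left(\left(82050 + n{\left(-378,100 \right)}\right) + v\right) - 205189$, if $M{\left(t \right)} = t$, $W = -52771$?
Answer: $\frac{4023940294}{13171} \approx 3.0552 \cdot 10^{5}$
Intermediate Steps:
$n{\left(r,q \right)} = 3 r^{2}$ ($n{\left(r,q \right)} = r^{2} \cdot 3 = 3 r^{2}$)
$v = \frac{28571}{13171}$ ($v = \frac{-69473 - 44811}{-52771 + 87} = - \frac{114284}{-52684} = \left(-114284\right) \left(- \frac{1}{52684}\right) = \frac{28571}{13171} \approx 2.1692$)
$\left(\left(82050 + n{\left(-378,100 \right)}\right) + v\right) - 205189 = \left(\left(82050 + 3 \left(-378\right)^{2}\right) + \frac{28571}{13171}\right) - 205189 = \left(\left(82050 + 3 \cdot 142884\right) + \frac{28571}{13171}\right) - 205189 = \left(\left(82050 + 428652\right) + \frac{28571}{13171}\right) - 205189 = \left(510702 + \frac{28571}{13171}\right) - 205189 = \frac{6726484613}{13171} - 205189 = \frac{4023940294}{13171}$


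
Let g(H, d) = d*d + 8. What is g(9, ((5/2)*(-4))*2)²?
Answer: 166464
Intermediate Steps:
g(H, d) = 8 + d² (g(H, d) = d² + 8 = 8 + d²)
g(9, ((5/2)*(-4))*2)² = (8 + (((5/2)*(-4))*2)²)² = (8 + (-10*2)²)² = (8 + (-20)²)² = (8 + 400)² = 408² = 166464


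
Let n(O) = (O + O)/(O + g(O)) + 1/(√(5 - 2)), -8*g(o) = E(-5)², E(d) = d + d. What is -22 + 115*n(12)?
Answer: -5542 + 115*√3/3 ≈ -5475.6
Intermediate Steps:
E(d) = 2*d
g(o) = -25/2 (g(o) = -(2*(-5))²/8 = -⅛*(-10)² = -⅛*100 = -25/2)
n(O) = √3/3 + 2*O/(-25/2 + O) (n(O) = (O + O)/(O - 25/2) + 1/(√(5 - 2)) = (2*O)/(-25/2 + O) + 1/(√3) = 2*O/(-25/2 + O) + √3/3 = √3/3 + 2*O/(-25/2 + O))
-22 + 115*n(12) = -22 + 115*((-25*√3 + 12*12 + 2*12*√3)/(3*(-25 + 2*12))) = -22 + 115*((-25*√3 + 144 + 24*√3)/(3*(-25 + 24))) = -22 + 115*((⅓)*(144 - √3)/(-1)) = -22 + 115*((⅓)*(-1)*(144 - √3)) = -22 + 115*(-48 + √3/3) = -22 + (-5520 + 115*√3/3) = -5542 + 115*√3/3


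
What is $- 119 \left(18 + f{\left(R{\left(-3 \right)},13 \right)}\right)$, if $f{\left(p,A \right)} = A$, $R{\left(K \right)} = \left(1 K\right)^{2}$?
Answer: $-3689$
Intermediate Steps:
$R{\left(K \right)} = K^{2}$
$- 119 \left(18 + f{\left(R{\left(-3 \right)},13 \right)}\right) = - 119 \left(18 + 13\right) = \left(-119\right) 31 = -3689$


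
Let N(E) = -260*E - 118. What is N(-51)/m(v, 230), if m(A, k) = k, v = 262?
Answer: 6571/115 ≈ 57.139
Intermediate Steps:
N(E) = -118 - 260*E
N(-51)/m(v, 230) = (-118 - 260*(-51))/230 = (-118 + 13260)*(1/230) = 13142*(1/230) = 6571/115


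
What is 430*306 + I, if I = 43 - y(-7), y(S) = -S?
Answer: 131616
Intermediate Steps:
I = 36 (I = 43 - (-1)*(-7) = 43 - 1*7 = 43 - 7 = 36)
430*306 + I = 430*306 + 36 = 131580 + 36 = 131616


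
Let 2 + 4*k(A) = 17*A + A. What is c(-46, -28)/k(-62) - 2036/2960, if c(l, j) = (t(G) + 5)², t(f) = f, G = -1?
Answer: -308211/413660 ≈ -0.74508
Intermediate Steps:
c(l, j) = 16 (c(l, j) = (-1 + 5)² = 4² = 16)
k(A) = -½ + 9*A/2 (k(A) = -½ + (17*A + A)/4 = -½ + (18*A)/4 = -½ + 9*A/2)
c(-46, -28)/k(-62) - 2036/2960 = 16/(-½ + (9/2)*(-62)) - 2036/2960 = 16/(-½ - 279) - 2036*1/2960 = 16/(-559/2) - 509/740 = 16*(-2/559) - 509/740 = -32/559 - 509/740 = -308211/413660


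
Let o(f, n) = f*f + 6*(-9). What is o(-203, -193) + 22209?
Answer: 63364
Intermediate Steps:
o(f, n) = -54 + f² (o(f, n) = f² - 54 = -54 + f²)
o(-203, -193) + 22209 = (-54 + (-203)²) + 22209 = (-54 + 41209) + 22209 = 41155 + 22209 = 63364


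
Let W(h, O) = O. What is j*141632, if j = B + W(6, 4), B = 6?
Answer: 1416320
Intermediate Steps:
j = 10 (j = 6 + 4 = 10)
j*141632 = 10*141632 = 1416320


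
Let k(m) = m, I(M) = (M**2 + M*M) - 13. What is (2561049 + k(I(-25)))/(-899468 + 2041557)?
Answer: 2562286/1142089 ≈ 2.2435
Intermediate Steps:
I(M) = -13 + 2*M**2 (I(M) = (M**2 + M**2) - 13 = 2*M**2 - 13 = -13 + 2*M**2)
(2561049 + k(I(-25)))/(-899468 + 2041557) = (2561049 + (-13 + 2*(-25)**2))/(-899468 + 2041557) = (2561049 + (-13 + 2*625))/1142089 = (2561049 + (-13 + 1250))*(1/1142089) = (2561049 + 1237)*(1/1142089) = 2562286*(1/1142089) = 2562286/1142089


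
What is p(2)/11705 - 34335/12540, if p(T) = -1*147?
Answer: -26915637/9785380 ≈ -2.7506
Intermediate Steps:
p(T) = -147
p(2)/11705 - 34335/12540 = -147/11705 - 34335/12540 = -147*1/11705 - 34335*1/12540 = -147/11705 - 2289/836 = -26915637/9785380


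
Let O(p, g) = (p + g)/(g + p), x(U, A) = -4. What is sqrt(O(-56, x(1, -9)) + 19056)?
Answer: sqrt(19057) ≈ 138.05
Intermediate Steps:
O(p, g) = 1 (O(p, g) = (g + p)/(g + p) = 1)
sqrt(O(-56, x(1, -9)) + 19056) = sqrt(1 + 19056) = sqrt(19057)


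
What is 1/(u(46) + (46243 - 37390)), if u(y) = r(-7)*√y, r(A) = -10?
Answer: 8853/78371009 + 10*√46/78371009 ≈ 0.00011383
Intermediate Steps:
u(y) = -10*√y
1/(u(46) + (46243 - 37390)) = 1/(-10*√46 + (46243 - 37390)) = 1/(-10*√46 + 8853) = 1/(8853 - 10*√46)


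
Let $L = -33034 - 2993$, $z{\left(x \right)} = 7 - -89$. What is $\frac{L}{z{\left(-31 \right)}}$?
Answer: $- \frac{12009}{32} \approx -375.28$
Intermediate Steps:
$z{\left(x \right)} = 96$ ($z{\left(x \right)} = 7 + 89 = 96$)
$L = -36027$
$\frac{L}{z{\left(-31 \right)}} = - \frac{36027}{96} = \left(-36027\right) \frac{1}{96} = - \frac{12009}{32}$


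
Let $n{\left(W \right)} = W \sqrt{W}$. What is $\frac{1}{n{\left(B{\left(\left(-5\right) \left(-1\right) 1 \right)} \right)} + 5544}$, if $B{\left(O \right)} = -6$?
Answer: $\frac{77}{426891} + \frac{i \sqrt{6}}{5122692} \approx 0.00018037 + 4.7816 \cdot 10^{-7} i$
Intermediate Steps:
$n{\left(W \right)} = W^{\frac{3}{2}}$
$\frac{1}{n{\left(B{\left(\left(-5\right) \left(-1\right) 1 \right)} \right)} + 5544} = \frac{1}{\left(-6\right)^{\frac{3}{2}} + 5544} = \frac{1}{- 6 i \sqrt{6} + 5544} = \frac{1}{5544 - 6 i \sqrt{6}}$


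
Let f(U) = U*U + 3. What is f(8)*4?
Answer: 268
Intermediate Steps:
f(U) = 3 + U² (f(U) = U² + 3 = 3 + U²)
f(8)*4 = (3 + 8²)*4 = (3 + 64)*4 = 67*4 = 268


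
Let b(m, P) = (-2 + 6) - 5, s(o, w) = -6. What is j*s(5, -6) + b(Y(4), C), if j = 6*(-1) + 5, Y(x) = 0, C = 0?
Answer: 5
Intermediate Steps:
b(m, P) = -1 (b(m, P) = 4 - 5 = -1)
j = -1 (j = -6 + 5 = -1)
j*s(5, -6) + b(Y(4), C) = -1*(-6) - 1 = 6 - 1 = 5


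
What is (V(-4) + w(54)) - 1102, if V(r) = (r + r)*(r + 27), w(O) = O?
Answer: -1232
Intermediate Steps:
V(r) = 2*r*(27 + r) (V(r) = (2*r)*(27 + r) = 2*r*(27 + r))
(V(-4) + w(54)) - 1102 = (2*(-4)*(27 - 4) + 54) - 1102 = (2*(-4)*23 + 54) - 1102 = (-184 + 54) - 1102 = -130 - 1102 = -1232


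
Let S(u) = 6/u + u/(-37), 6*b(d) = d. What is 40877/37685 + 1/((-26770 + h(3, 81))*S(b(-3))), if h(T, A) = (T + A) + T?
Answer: 967472307707/891921834385 ≈ 1.0847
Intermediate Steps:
h(T, A) = A + 2*T (h(T, A) = (A + T) + T = A + 2*T)
b(d) = d/6
S(u) = 6/u - u/37 (S(u) = 6/u + u*(-1/37) = 6/u - u/37)
40877/37685 + 1/((-26770 + h(3, 81))*S(b(-3))) = 40877/37685 + 1/((-26770 + (81 + 2*3))*(6/(((1/6)*(-3))) - (-3)/222)) = 40877*(1/37685) + 1/((-26770 + (81 + 6))*(6/(-1/2) - 1/37*(-1/2))) = 40877/37685 + 1/((-26770 + 87)*(6*(-2) + 1/74)) = 40877/37685 + 1/((-26683)*(-12 + 1/74)) = 40877/37685 - 1/(26683*(-887/74)) = 40877/37685 - 1/26683*(-74/887) = 40877/37685 + 74/23667821 = 967472307707/891921834385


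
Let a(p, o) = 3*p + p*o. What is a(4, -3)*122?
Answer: 0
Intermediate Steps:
a(p, o) = 3*p + o*p
a(4, -3)*122 = (4*(3 - 3))*122 = (4*0)*122 = 0*122 = 0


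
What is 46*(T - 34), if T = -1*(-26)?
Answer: -368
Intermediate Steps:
T = 26
46*(T - 34) = 46*(26 - 34) = 46*(-8) = -368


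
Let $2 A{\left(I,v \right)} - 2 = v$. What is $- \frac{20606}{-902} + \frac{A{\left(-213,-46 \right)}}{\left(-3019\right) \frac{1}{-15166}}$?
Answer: $- \frac{119372295}{1361569} \approx -87.673$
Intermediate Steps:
$A{\left(I,v \right)} = 1 + \frac{v}{2}$
$- \frac{20606}{-902} + \frac{A{\left(-213,-46 \right)}}{\left(-3019\right) \frac{1}{-15166}} = - \frac{20606}{-902} + \frac{1 + \frac{1}{2} \left(-46\right)}{\left(-3019\right) \frac{1}{-15166}} = \left(-20606\right) \left(- \frac{1}{902}\right) + \frac{1 - 23}{\left(-3019\right) \left(- \frac{1}{15166}\right)} = \frac{10303}{451} - \frac{22}{\frac{3019}{15166}} = \frac{10303}{451} - \frac{333652}{3019} = - \frac{119372295}{1361569}$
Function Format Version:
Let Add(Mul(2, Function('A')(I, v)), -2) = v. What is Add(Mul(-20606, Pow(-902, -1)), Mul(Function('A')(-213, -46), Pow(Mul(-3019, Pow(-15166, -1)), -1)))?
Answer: Rational(-119372295, 1361569) ≈ -87.673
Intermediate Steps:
Function('A')(I, v) = Add(1, Mul(Rational(1, 2), v))
Add(Mul(-20606, Pow(-902, -1)), Mul(Function('A')(-213, -46), Pow(Mul(-3019, Pow(-15166, -1)), -1))) = Add(Mul(-20606, Pow(-902, -1)), Mul(Add(1, Mul(Rational(1, 2), -46)), Pow(Mul(-3019, Pow(-15166, -1)), -1))) = Add(Mul(-20606, Rational(-1, 902)), Mul(Add(1, -23), Pow(Mul(-3019, Rational(-1, 15166)), -1))) = Add(Rational(10303, 451), Mul(-22, Pow(Rational(3019, 15166), -1))) = Add(Rational(10303, 451), Mul(-22, Rational(15166, 3019))) = Add(Rational(10303, 451), Rational(-333652, 3019)) = Rational(-119372295, 1361569)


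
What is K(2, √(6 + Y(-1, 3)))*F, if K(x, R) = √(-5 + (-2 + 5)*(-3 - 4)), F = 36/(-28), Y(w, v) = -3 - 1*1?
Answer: -9*I*√26/7 ≈ -6.5559*I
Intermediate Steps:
Y(w, v) = -4 (Y(w, v) = -3 - 1 = -4)
F = -9/7 (F = 36*(-1/28) = -9/7 ≈ -1.2857)
K(x, R) = I*√26 (K(x, R) = √(-5 + 3*(-7)) = √(-5 - 21) = √(-26) = I*√26)
K(2, √(6 + Y(-1, 3)))*F = (I*√26)*(-9/7) = -9*I*√26/7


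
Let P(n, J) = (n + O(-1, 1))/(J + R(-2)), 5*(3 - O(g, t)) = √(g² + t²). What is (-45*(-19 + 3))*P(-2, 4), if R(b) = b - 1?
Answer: 720 - 144*√2 ≈ 516.35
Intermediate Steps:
O(g, t) = 3 - √(g² + t²)/5
R(b) = -1 + b
P(n, J) = (3 + n - √2/5)/(-3 + J) (P(n, J) = (n + (3 - √((-1)² + 1²)/5))/(J + (-1 - 2)) = (n + (3 - √(1 + 1)/5))/(J - 3) = (n + (3 - √2/5))/(-3 + J) = (3 + n - √2/5)/(-3 + J))
(-45*(-19 + 3))*P(-2, 4) = (-45*(-19 + 3))*((3 - 2 - √2/5)/(-3 + 4)) = (-45*(-16))*((1 - √2/5)/1) = 720*(1*(1 - √2/5)) = 720*(1 - √2/5) = 720 - 144*√2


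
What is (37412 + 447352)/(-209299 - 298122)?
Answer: -484764/507421 ≈ -0.95535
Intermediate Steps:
(37412 + 447352)/(-209299 - 298122) = 484764/(-507421) = 484764*(-1/507421) = -484764/507421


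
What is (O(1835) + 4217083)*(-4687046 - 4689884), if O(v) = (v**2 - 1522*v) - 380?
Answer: -44925415491940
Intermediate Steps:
O(v) = -380 + v**2 - 1522*v
(O(1835) + 4217083)*(-4687046 - 4689884) = ((-380 + 1835**2 - 1522*1835) + 4217083)*(-4687046 - 4689884) = ((-380 + 3367225 - 2792870) + 4217083)*(-9376930) = (573975 + 4217083)*(-9376930) = 4791058*(-9376930) = -44925415491940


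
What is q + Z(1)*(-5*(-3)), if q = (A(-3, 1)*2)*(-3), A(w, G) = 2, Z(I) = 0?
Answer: -12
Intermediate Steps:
q = -12 (q = (2*2)*(-3) = 4*(-3) = -12)
q + Z(1)*(-5*(-3)) = -12 + 0*(-5*(-3)) = -12 + 0*15 = -12 + 0 = -12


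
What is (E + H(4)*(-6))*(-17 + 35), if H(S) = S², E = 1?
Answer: -1710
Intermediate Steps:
(E + H(4)*(-6))*(-17 + 35) = (1 + 4²*(-6))*(-17 + 35) = (1 + 16*(-6))*18 = (1 - 96)*18 = -95*18 = -1710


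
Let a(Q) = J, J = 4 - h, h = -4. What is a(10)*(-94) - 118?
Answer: -870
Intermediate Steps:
J = 8 (J = 4 - 1*(-4) = 4 + 4 = 8)
a(Q) = 8
a(10)*(-94) - 118 = 8*(-94) - 118 = -752 - 118 = -870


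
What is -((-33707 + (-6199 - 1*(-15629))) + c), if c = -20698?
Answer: 44975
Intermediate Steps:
-((-33707 + (-6199 - 1*(-15629))) + c) = -((-33707 + (-6199 - 1*(-15629))) - 20698) = -((-33707 + (-6199 + 15629)) - 20698) = -((-33707 + 9430) - 20698) = -(-24277 - 20698) = -1*(-44975) = 44975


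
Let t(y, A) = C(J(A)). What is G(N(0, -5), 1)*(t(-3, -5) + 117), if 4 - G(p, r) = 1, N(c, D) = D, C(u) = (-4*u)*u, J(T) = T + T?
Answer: -849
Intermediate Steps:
J(T) = 2*T
C(u) = -4*u²
t(y, A) = -16*A² (t(y, A) = -4*4*A² = -16*A²)
G(p, r) = 3 (G(p, r) = 4 - 1*1 = 4 - 1 = 3)
G(N(0, -5), 1)*(t(-3, -5) + 117) = 3*(-16*(-5)² + 117) = 3*(-16*25 + 117) = 3*(-400 + 117) = 3*(-283) = -849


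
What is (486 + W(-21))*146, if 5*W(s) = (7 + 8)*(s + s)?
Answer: 52560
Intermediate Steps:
W(s) = 6*s (W(s) = ((7 + 8)*(s + s))/5 = (15*(2*s))/5 = (30*s)/5 = 6*s)
(486 + W(-21))*146 = (486 + 6*(-21))*146 = (486 - 126)*146 = 360*146 = 52560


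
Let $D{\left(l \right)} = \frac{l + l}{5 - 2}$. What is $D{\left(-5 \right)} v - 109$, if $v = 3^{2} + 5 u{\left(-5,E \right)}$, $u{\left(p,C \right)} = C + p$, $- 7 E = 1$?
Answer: $- \frac{373}{7} \approx -53.286$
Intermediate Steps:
$E = - \frac{1}{7}$ ($E = \left(- \frac{1}{7}\right) 1 = - \frac{1}{7} \approx -0.14286$)
$D{\left(l \right)} = \frac{2 l}{3}$
$v = - \frac{117}{7}$ ($v = 3^{2} + 5 \left(- \frac{1}{7} - 5\right) = 9 + 5 \left(- \frac{36}{7}\right) = 9 - \frac{180}{7} = - \frac{117}{7} \approx -16.714$)
$D{\left(-5 \right)} v - 109 = \frac{2}{3} \left(-5\right) \left(- \frac{117}{7}\right) - 109 = \left(- \frac{10}{3}\right) \left(- \frac{117}{7}\right) - 109 = \frac{390}{7} - 109 = - \frac{373}{7}$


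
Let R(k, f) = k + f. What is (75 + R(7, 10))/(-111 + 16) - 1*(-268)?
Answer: 25368/95 ≈ 267.03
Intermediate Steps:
R(k, f) = f + k
(75 + R(7, 10))/(-111 + 16) - 1*(-268) = (75 + (10 + 7))/(-111 + 16) - 1*(-268) = (75 + 17)/(-95) + 268 = 92*(-1/95) + 268 = -92/95 + 268 = 25368/95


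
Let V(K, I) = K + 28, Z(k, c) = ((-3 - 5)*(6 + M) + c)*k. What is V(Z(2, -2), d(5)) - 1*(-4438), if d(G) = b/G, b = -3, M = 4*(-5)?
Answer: 4686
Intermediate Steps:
M = -20
d(G) = -3/G
Z(k, c) = k*(112 + c) (Z(k, c) = ((-3 - 5)*(6 - 20) + c)*k = (-8*(-14) + c)*k = (112 + c)*k = k*(112 + c))
V(K, I) = 28 + K
V(Z(2, -2), d(5)) - 1*(-4438) = (28 + 2*(112 - 2)) - 1*(-4438) = (28 + 2*110) + 4438 = (28 + 220) + 4438 = 248 + 4438 = 4686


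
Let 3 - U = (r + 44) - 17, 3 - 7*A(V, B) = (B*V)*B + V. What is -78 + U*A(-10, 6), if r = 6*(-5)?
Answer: 1692/7 ≈ 241.71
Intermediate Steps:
r = -30
A(V, B) = 3/7 - V/7 - V*B**2/7 (A(V, B) = 3/7 - ((B*V)*B + V)/7 = 3/7 - (V*B**2 + V)/7 = 3/7 - (V + V*B**2)/7 = 3/7 + (-V/7 - V*B**2/7) = 3/7 - V/7 - V*B**2/7)
U = 6 (U = 3 - ((-30 + 44) - 17) = 3 - (14 - 17) = 3 - 1*(-3) = 3 + 3 = 6)
-78 + U*A(-10, 6) = -78 + 6*(3/7 - 1/7*(-10) - 1/7*(-10)*6**2) = -78 + 6*(3/7 + 10/7 - 1/7*(-10)*36) = -78 + 6*(3/7 + 10/7 + 360/7) = -78 + 6*(373/7) = -78 + 2238/7 = 1692/7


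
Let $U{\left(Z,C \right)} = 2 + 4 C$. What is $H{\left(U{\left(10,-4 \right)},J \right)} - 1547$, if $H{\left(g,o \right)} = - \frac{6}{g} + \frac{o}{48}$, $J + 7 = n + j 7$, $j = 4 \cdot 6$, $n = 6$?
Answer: $- \frac{518479}{336} \approx -1543.1$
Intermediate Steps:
$j = 24$
$J = 167$ ($J = -7 + \left(6 + 24 \cdot 7\right) = -7 + \left(6 + 168\right) = -7 + 174 = 167$)
$H{\left(g,o \right)} = - \frac{6}{g} + \frac{o}{48}$ ($H{\left(g,o \right)} = - \frac{6}{g} + o \frac{1}{48} = - \frac{6}{g} + \frac{o}{48}$)
$H{\left(U{\left(10,-4 \right)},J \right)} - 1547 = \left(- \frac{6}{2 + 4 \left(-4\right)} + \frac{1}{48} \cdot 167\right) - 1547 = \left(- \frac{6}{2 - 16} + \frac{167}{48}\right) - 1547 = \left(- \frac{6}{-14} + \frac{167}{48}\right) - 1547 = \left(\left(-6\right) \left(- \frac{1}{14}\right) + \frac{167}{48}\right) - 1547 = \left(\frac{3}{7} + \frac{167}{48}\right) - 1547 = \frac{1313}{336} - 1547 = - \frac{518479}{336}$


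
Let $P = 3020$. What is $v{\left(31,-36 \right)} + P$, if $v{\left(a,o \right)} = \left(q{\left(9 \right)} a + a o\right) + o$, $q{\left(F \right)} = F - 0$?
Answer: $2147$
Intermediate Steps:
$q{\left(F \right)} = F$ ($q{\left(F \right)} = F + 0 = F$)
$v{\left(a,o \right)} = o + 9 a + a o$ ($v{\left(a,o \right)} = \left(9 a + a o\right) + o = o + 9 a + a o$)
$v{\left(31,-36 \right)} + P = \left(-36 + 9 \cdot 31 + 31 \left(-36\right)\right) + 3020 = \left(-36 + 279 - 1116\right) + 3020 = -873 + 3020 = 2147$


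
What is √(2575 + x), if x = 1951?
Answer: √4526 ≈ 67.276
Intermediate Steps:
√(2575 + x) = √(2575 + 1951) = √4526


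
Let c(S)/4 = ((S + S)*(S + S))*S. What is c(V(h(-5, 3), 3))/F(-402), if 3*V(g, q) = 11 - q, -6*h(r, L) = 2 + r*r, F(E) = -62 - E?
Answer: 2048/2295 ≈ 0.89237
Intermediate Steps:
h(r, L) = -1/3 - r**2/6 (h(r, L) = -(2 + r*r)/6 = -(2 + r**2)/6 = -1/3 - r**2/6)
V(g, q) = 11/3 - q/3 (V(g, q) = (11 - q)/3 = 11/3 - q/3)
c(S) = 16*S**3 (c(S) = 4*(((S + S)*(S + S))*S) = 4*(((2*S)*(2*S))*S) = 4*((4*S**2)*S) = 4*(4*S**3) = 16*S**3)
c(V(h(-5, 3), 3))/F(-402) = (16*(11/3 - 1/3*3)**3)/(-62 - 1*(-402)) = (16*(11/3 - 1)**3)/(-62 + 402) = (16*(8/3)**3)/340 = (16*(512/27))*(1/340) = (8192/27)*(1/340) = 2048/2295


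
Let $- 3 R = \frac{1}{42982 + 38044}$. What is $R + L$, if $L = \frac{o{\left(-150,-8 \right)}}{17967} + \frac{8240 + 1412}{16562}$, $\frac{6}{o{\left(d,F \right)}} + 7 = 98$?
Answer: $\frac{7025657174579}{12055431289902} \approx 0.58278$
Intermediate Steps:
$o{\left(d,F \right)} = \frac{6}{91}$ ($o{\left(d,F \right)} = \frac{6}{-7 + 98} = \frac{6}{91}$)
$R = - \frac{1}{243078}$ ($R = - \frac{1}{3 \left(42982 + 38044\right)} = - \frac{1}{3 \cdot 81026} = \left(- \frac{1}{3}\right) \frac{1}{81026} = - \frac{1}{243078} \approx -4.1139 \cdot 10^{-6}$)
$L = \frac{28903096}{49594909}$ ($L = \frac{6}{91 \cdot 17967} + \frac{8240 + 1412}{16562} = \frac{6}{91} \cdot \frac{1}{17967} + 9652 \cdot \frac{1}{16562} = \frac{2}{544999} + \frac{4826}{8281} = \frac{28903096}{49594909} \approx 0.58278$)
$R + L = - \frac{1}{243078} + \frac{28903096}{49594909} = \frac{7025657174579}{12055431289902}$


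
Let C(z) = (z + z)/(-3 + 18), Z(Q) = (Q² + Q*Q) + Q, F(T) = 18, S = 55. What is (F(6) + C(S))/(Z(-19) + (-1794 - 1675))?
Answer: -38/4149 ≈ -0.0091588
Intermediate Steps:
Z(Q) = Q + 2*Q² (Z(Q) = (Q² + Q²) + Q = 2*Q² + Q = Q + 2*Q²)
C(z) = 2*z/15 (C(z) = (2*z)/15 = (2*z)*(1/15) = 2*z/15)
(F(6) + C(S))/(Z(-19) + (-1794 - 1675)) = (18 + (2/15)*55)/(-19*(1 + 2*(-19)) + (-1794 - 1675)) = (18 + 22/3)/(-19*(1 - 38) - 3469) = 76/(3*(-19*(-37) - 3469)) = 76/(3*(703 - 3469)) = (76/3)/(-2766) = (76/3)*(-1/2766) = -38/4149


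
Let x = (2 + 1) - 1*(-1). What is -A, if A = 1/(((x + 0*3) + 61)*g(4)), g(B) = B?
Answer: -1/260 ≈ -0.0038462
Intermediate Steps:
x = 4 (x = 3 + 1 = 4)
A = 1/260 (A = 1/(((4 + 0*3) + 61)*4) = 1/(((4 + 0) + 61)*4) = 1/((4 + 61)*4) = 1/(65*4) = 1/260 ≈ 0.0038462)
-A = -1*1/260 = -1/260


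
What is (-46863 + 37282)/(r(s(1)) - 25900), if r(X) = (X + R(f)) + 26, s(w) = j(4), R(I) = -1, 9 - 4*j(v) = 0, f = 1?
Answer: 38324/103491 ≈ 0.37031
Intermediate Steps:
j(v) = 9/4 (j(v) = 9/4 - ¼*0 = 9/4 + 0 = 9/4)
s(w) = 9/4
r(X) = 25 + X (r(X) = (X - 1) + 26 = (-1 + X) + 26 = 25 + X)
(-46863 + 37282)/(r(s(1)) - 25900) = (-46863 + 37282)/((25 + 9/4) - 25900) = -9581/(109/4 - 25900) = -9581/(-103491/4) = -9581*(-4/103491) = 38324/103491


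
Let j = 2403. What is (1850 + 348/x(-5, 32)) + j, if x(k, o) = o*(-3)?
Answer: 33995/8 ≈ 4249.4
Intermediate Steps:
x(k, o) = -3*o
(1850 + 348/x(-5, 32)) + j = (1850 + 348/((-3*32))) + 2403 = (1850 + 348/(-96)) + 2403 = (1850 + 348*(-1/96)) + 2403 = (1850 - 29/8) + 2403 = 14771/8 + 2403 = 33995/8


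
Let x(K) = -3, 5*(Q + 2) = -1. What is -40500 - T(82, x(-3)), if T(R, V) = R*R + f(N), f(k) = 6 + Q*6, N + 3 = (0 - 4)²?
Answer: -236084/5 ≈ -47217.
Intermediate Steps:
Q = -11/5 (Q = -2 + (⅕)*(-1) = -2 - ⅕ = -11/5 ≈ -2.2000)
N = 13 (N = -3 + (0 - 4)² = -3 + (-4)² = -3 + 16 = 13)
f(k) = -36/5 (f(k) = 6 - 11/5*6 = 6 - 66/5 = -36/5)
T(R, V) = -36/5 + R² (T(R, V) = R*R - 36/5 = R² - 36/5 = -36/5 + R²)
-40500 - T(82, x(-3)) = -40500 - (-36/5 + 82²) = -40500 - (-36/5 + 6724) = -40500 - 1*33584/5 = -40500 - 33584/5 = -236084/5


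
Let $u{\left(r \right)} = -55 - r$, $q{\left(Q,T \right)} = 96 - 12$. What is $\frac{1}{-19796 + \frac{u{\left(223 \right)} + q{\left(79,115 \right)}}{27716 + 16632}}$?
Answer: $- \frac{22174}{438956601} \approx -5.0515 \cdot 10^{-5}$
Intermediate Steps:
$q{\left(Q,T \right)} = 84$
$\frac{1}{-19796 + \frac{u{\left(223 \right)} + q{\left(79,115 \right)}}{27716 + 16632}} = \frac{1}{-19796 + \frac{\left(-55 - 223\right) + 84}{27716 + 16632}} = \frac{1}{-19796 + \frac{\left(-55 - 223\right) + 84}{44348}} = \frac{1}{-19796 + \left(-278 + 84\right) \frac{1}{44348}} = \frac{1}{-19796 - \frac{97}{22174}} = \frac{1}{- \frac{438956601}{22174}} = - \frac{22174}{438956601}$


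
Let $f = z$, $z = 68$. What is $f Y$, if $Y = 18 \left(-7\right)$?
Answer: $-8568$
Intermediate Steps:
$Y = -126$
$f = 68$
$f Y = 68 \left(-126\right) = -8568$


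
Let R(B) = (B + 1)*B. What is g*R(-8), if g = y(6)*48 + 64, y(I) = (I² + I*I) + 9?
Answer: 221312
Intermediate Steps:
R(B) = B*(1 + B) (R(B) = (1 + B)*B = B*(1 + B))
y(I) = 9 + 2*I² (y(I) = (I² + I²) + 9 = 2*I² + 9 = 9 + 2*I²)
g = 3952 (g = (9 + 2*6²)*48 + 64 = (9 + 2*36)*48 + 64 = (9 + 72)*48 + 64 = 81*48 + 64 = 3888 + 64 = 3952)
g*R(-8) = 3952*(-8*(1 - 8)) = 3952*(-8*(-7)) = 3952*56 = 221312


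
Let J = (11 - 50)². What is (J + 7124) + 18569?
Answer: 27214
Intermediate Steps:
J = 1521 (J = (-39)² = 1521)
(J + 7124) + 18569 = (1521 + 7124) + 18569 = 8645 + 18569 = 27214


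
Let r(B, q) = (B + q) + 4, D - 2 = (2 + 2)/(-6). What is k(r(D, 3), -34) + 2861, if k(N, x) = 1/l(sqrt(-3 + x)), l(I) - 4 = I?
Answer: 151637/53 - I*sqrt(37)/53 ≈ 2861.1 - 0.11477*I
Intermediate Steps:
l(I) = 4 + I
D = 4/3 (D = 2 + (2 + 2)/(-6) = 2 + 4*(-1/6) = 2 - 2/3 = 4/3 ≈ 1.3333)
r(B, q) = 4 + B + q
k(N, x) = 1/(4 + sqrt(-3 + x))
k(r(D, 3), -34) + 2861 = 1/(4 + sqrt(-3 - 34)) + 2861 = 1/(4 + sqrt(-37)) + 2861 = 1/(4 + I*sqrt(37)) + 2861 = 2861 + 1/(4 + I*sqrt(37))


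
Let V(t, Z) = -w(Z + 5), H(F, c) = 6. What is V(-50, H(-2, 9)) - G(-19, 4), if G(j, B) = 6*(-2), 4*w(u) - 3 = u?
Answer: 17/2 ≈ 8.5000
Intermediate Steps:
w(u) = 3/4 + u/4
G(j, B) = -12
V(t, Z) = -2 - Z/4 (V(t, Z) = -(3/4 + (Z + 5)/4) = -(3/4 + (5 + Z)/4) = -(3/4 + (5/4 + Z/4)) = -(2 + Z/4) = -2 - Z/4)
V(-50, H(-2, 9)) - G(-19, 4) = (-2 - 1/4*6) - 1*(-12) = (-2 - 3/2) + 12 = -7/2 + 12 = 17/2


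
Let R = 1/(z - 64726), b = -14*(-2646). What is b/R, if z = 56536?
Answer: -303390360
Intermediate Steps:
b = 37044
R = -1/8190 (R = 1/(56536 - 64726) = 1/(-8190) = -1/8190 ≈ -0.00012210)
b/R = 37044/(-1/8190) = 37044*(-8190) = -303390360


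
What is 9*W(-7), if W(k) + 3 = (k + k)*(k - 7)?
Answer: 1737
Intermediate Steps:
W(k) = -3 + 2*k*(-7 + k) (W(k) = -3 + (k + k)*(k - 7) = -3 + (2*k)*(-7 + k) = -3 + 2*k*(-7 + k))
9*W(-7) = 9*(-3 - 14*(-7) + 2*(-7)**2) = 9*(-3 + 98 + 2*49) = 9*(-3 + 98 + 98) = 9*193 = 1737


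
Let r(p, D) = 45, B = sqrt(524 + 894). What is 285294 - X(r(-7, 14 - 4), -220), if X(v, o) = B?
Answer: 285294 - sqrt(1418) ≈ 2.8526e+5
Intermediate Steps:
B = sqrt(1418) ≈ 37.656
X(v, o) = sqrt(1418)
285294 - X(r(-7, 14 - 4), -220) = 285294 - sqrt(1418)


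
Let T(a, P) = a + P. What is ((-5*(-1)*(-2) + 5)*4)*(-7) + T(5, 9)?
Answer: 154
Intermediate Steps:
T(a, P) = P + a
((-5*(-1)*(-2) + 5)*4)*(-7) + T(5, 9) = ((-5*(-1)*(-2) + 5)*4)*(-7) + (9 + 5) = ((5*(-2) + 5)*4)*(-7) + 14 = ((-10 + 5)*4)*(-7) + 14 = -5*4*(-7) + 14 = -20*(-7) + 14 = 140 + 14 = 154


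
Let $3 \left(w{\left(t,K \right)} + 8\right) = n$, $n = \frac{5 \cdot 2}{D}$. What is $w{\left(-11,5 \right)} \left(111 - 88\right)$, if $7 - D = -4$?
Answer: $- \frac{5842}{33} \approx -177.03$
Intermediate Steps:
$D = 11$ ($D = 7 - -4 = 7 + 4 = 11$)
$n = \frac{10}{11}$ ($n = \frac{5 \cdot 2}{11} = 10 \cdot \frac{1}{11} = \frac{10}{11} \approx 0.90909$)
$w{\left(t,K \right)} = - \frac{254}{33}$ ($w{\left(t,K \right)} = -8 + \frac{1}{3} \cdot \frac{10}{11} = -8 + \frac{10}{33} = - \frac{254}{33}$)
$w{\left(-11,5 \right)} \left(111 - 88\right) = - \frac{254 \left(111 - 88\right)}{33} = \left(- \frac{254}{33}\right) 23 = - \frac{5842}{33}$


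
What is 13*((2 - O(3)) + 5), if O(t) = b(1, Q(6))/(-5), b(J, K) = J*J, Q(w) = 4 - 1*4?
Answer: 468/5 ≈ 93.600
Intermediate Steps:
Q(w) = 0 (Q(w) = 4 - 4 = 0)
b(J, K) = J²
O(t) = -⅕ (O(t) = 1²/(-5) = 1*(-⅕) = -⅕)
13*((2 - O(3)) + 5) = 13*((2 - 1*(-⅕)) + 5) = 13*((2 + ⅕) + 5) = 13*(11/5 + 5) = 13*(36/5) = 468/5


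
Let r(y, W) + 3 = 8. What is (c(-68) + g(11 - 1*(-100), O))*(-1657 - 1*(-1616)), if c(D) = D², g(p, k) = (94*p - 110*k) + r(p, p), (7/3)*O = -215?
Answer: -7232031/7 ≈ -1.0331e+6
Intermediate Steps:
r(y, W) = 5 (r(y, W) = -3 + 8 = 5)
O = -645/7 (O = (3/7)*(-215) = -645/7 ≈ -92.143)
g(p, k) = 5 - 110*k + 94*p (g(p, k) = (94*p - 110*k) + 5 = (-110*k + 94*p) + 5 = 5 - 110*k + 94*p)
(c(-68) + g(11 - 1*(-100), O))*(-1657 - 1*(-1616)) = ((-68)² + (5 - 110*(-645/7) + 94*(11 - 1*(-100))))*(-1657 - 1*(-1616)) = (4624 + (5 + 70950/7 + 94*(11 + 100)))*(-1657 + 1616) = (4624 + (5 + 70950/7 + 94*111))*(-41) = (4624 + (5 + 70950/7 + 10434))*(-41) = (4624 + 144023/7)*(-41) = (176391/7)*(-41) = -7232031/7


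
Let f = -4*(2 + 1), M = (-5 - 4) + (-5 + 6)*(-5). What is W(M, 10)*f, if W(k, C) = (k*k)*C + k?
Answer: -23352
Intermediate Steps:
M = -14 (M = -9 + 1*(-5) = -9 - 5 = -14)
W(k, C) = k + C*k² (W(k, C) = k²*C + k = C*k² + k = k + C*k²)
f = -12 (f = -4*3 = -12)
W(M, 10)*f = -14*(1 + 10*(-14))*(-12) = -14*(1 - 140)*(-12) = -14*(-139)*(-12) = 1946*(-12) = -23352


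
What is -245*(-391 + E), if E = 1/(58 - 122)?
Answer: 6131125/64 ≈ 95799.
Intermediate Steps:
E = -1/64 (E = 1/(-64) = -1/64 ≈ -0.015625)
-245*(-391 + E) = -245*(-391 - 1/64) = -245*(-25025)/64 = -1*(-6131125/64) = 6131125/64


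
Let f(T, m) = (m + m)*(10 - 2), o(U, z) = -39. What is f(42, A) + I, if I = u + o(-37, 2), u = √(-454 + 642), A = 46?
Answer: 697 + 2*√47 ≈ 710.71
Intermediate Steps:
f(T, m) = 16*m (f(T, m) = (2*m)*8 = 16*m)
u = 2*√47 (u = √188 = 2*√47 ≈ 13.711)
I = -39 + 2*√47 (I = 2*√47 - 39 = -39 + 2*√47 ≈ -25.289)
f(42, A) + I = 16*46 + (-39 + 2*√47) = 736 + (-39 + 2*√47) = 697 + 2*√47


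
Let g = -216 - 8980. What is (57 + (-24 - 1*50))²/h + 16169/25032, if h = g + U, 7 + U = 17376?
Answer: 139383485/204586536 ≈ 0.68129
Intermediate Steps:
U = 17369 (U = -7 + 17376 = 17369)
g = -9196
h = 8173 (h = -9196 + 17369 = 8173)
(57 + (-24 - 1*50))²/h + 16169/25032 = (57 + (-24 - 1*50))²/8173 + 16169/25032 = (57 + (-24 - 50))²*(1/8173) + 16169*(1/25032) = (57 - 74)²*(1/8173) + 16169/25032 = (-17)²*(1/8173) + 16169/25032 = 289*(1/8173) + 16169/25032 = 289/8173 + 16169/25032 = 139383485/204586536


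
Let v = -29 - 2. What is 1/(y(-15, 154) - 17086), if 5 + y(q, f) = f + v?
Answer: -1/16968 ≈ -5.8934e-5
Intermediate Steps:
v = -31
y(q, f) = -36 + f (y(q, f) = -5 + (f - 31) = -5 + (-31 + f) = -36 + f)
1/(y(-15, 154) - 17086) = 1/((-36 + 154) - 17086) = 1/(118 - 17086) = 1/(-16968) = -1/16968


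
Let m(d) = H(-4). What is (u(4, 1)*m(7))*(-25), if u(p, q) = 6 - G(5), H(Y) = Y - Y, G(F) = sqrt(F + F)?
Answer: 0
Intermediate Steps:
G(F) = sqrt(2)*sqrt(F) (G(F) = sqrt(2*F) = sqrt(2)*sqrt(F))
H(Y) = 0
m(d) = 0
u(p, q) = 6 - sqrt(10) (u(p, q) = 6 - sqrt(2)*sqrt(5) = 6 - sqrt(10))
(u(4, 1)*m(7))*(-25) = ((6 - sqrt(10))*0)*(-25) = 0*(-25) = 0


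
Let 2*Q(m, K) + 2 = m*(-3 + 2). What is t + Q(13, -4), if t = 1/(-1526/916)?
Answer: -12361/1526 ≈ -8.1003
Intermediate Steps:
Q(m, K) = -1 - m/2 (Q(m, K) = -1 + (m*(-3 + 2))/2 = -1 + (m*(-1))/2 = -1 + (-m)/2 = -1 - m/2)
t = -458/763 (t = 1/(-1526*1/916) = 1/(-763/458) = -458/763 ≈ -0.60026)
t + Q(13, -4) = -458/763 + (-1 - ½*13) = -458/763 + (-1 - 13/2) = -458/763 - 15/2 = -12361/1526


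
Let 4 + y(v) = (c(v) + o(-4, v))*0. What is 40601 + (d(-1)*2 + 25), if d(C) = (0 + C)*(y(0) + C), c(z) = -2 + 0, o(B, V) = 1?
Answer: 40636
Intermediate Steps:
c(z) = -2
y(v) = -4 (y(v) = -4 + (-2 + 1)*0 = -4 - 1*0 = -4 + 0 = -4)
d(C) = C*(-4 + C) (d(C) = (0 + C)*(-4 + C) = C*(-4 + C))
40601 + (d(-1)*2 + 25) = 40601 + (-(-4 - 1)*2 + 25) = 40601 + (-1*(-5)*2 + 25) = 40601 + (5*2 + 25) = 40601 + (10 + 25) = 40601 + 35 = 40636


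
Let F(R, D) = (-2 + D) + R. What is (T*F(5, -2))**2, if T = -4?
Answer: 16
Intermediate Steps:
F(R, D) = -2 + D + R
(T*F(5, -2))**2 = (-4*(-2 - 2 + 5))**2 = (-4*1)**2 = (-4)**2 = 16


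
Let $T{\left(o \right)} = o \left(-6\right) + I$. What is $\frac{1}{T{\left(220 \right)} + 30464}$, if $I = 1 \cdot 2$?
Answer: $\frac{1}{29146} \approx 3.431 \cdot 10^{-5}$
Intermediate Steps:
$I = 2$
$T{\left(o \right)} = 2 - 6 o$ ($T{\left(o \right)} = o \left(-6\right) + 2 = - 6 o + 2 = 2 - 6 o$)
$\frac{1}{T{\left(220 \right)} + 30464} = \frac{1}{\left(2 - 1320\right) + 30464} = \frac{1}{-1318 + 30464} = \frac{1}{29146}$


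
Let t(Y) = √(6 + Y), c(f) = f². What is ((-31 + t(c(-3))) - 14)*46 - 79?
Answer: -2149 + 46*√15 ≈ -1970.8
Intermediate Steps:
((-31 + t(c(-3))) - 14)*46 - 79 = ((-31 + √(6 + (-3)²)) - 14)*46 - 79 = ((-31 + √(6 + 9)) - 14)*46 - 79 = ((-31 + √15) - 14)*46 - 79 = (-45 + √15)*46 - 79 = (-2070 + 46*√15) - 79 = -2149 + 46*√15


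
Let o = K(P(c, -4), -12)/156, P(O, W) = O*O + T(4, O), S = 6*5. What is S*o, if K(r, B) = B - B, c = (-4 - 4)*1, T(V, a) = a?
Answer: 0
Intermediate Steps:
c = -8 (c = -8*1 = -8)
S = 30
P(O, W) = O + O² (P(O, W) = O*O + O = O² + O = O + O²)
K(r, B) = 0
o = 0 (o = 0/156 = 0*(1/156) = 0)
S*o = 30*0 = 0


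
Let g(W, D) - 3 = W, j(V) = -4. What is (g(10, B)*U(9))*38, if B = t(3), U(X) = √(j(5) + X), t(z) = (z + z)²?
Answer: 494*√5 ≈ 1104.6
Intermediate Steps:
t(z) = 4*z² (t(z) = (2*z)² = 4*z²)
U(X) = √(-4 + X)
B = 36 (B = 4*3² = 4*9 = 36)
g(W, D) = 3 + W
(g(10, B)*U(9))*38 = ((3 + 10)*√(-4 + 9))*38 = (13*√5)*38 = 494*√5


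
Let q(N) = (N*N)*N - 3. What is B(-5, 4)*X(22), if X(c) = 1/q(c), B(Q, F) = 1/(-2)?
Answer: -1/21290 ≈ -4.6970e-5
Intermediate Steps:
q(N) = -3 + N**3 (q(N) = N**2*N - 3 = N**3 - 3 = -3 + N**3)
B(Q, F) = -1/2
X(c) = 1/(-3 + c**3)
B(-5, 4)*X(22) = -1/(2*(-3 + 22**3)) = -1/(2*(-3 + 10648)) = -1/2/10645 = -1/2*1/10645 = -1/21290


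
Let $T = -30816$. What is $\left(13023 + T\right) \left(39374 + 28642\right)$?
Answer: $-1210208688$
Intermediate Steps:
$\left(13023 + T\right) \left(39374 + 28642\right) = \left(13023 - 30816\right) \left(39374 + 28642\right) = \left(-17793\right) 68016 = -1210208688$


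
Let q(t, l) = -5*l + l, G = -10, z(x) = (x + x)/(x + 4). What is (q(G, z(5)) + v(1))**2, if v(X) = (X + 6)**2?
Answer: 160801/81 ≈ 1985.2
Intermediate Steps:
z(x) = 2*x/(4 + x) (z(x) = (2*x)/(4 + x) = 2*x/(4 + x))
v(X) = (6 + X)**2
q(t, l) = -4*l
(q(G, z(5)) + v(1))**2 = (-8*5/(4 + 5) + (6 + 1)**2)**2 = (-8*5/9 + 7**2)**2 = (-8*5/9 + 49)**2 = (-4*10/9 + 49)**2 = (-40/9 + 49)**2 = (401/9)**2 = 160801/81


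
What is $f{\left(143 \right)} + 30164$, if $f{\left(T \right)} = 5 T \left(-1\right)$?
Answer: $29449$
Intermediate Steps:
$f{\left(T \right)} = - 5 T$
$f{\left(143 \right)} + 30164 = \left(-5\right) 143 + 30164 = -715 + 30164 = 29449$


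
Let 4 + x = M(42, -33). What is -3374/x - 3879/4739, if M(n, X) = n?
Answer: -8068394/90041 ≈ -89.608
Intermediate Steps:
x = 38 (x = -4 + 42 = 38)
-3374/x - 3879/4739 = -3374/38 - 3879/4739 = -3374*1/38 - 3879*1/4739 = -1687/19 - 3879/4739 = -8068394/90041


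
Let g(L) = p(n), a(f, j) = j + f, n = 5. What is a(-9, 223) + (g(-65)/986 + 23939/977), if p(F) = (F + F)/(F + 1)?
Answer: 689269171/2889966 ≈ 238.50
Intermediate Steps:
p(F) = 2*F/(1 + F) (p(F) = (2*F)/(1 + F) = 2*F/(1 + F))
a(f, j) = f + j
g(L) = 5/3 (g(L) = 2*5/(1 + 5) = 2*5/6 = 2*5*(1/6) = 5/3)
a(-9, 223) + (g(-65)/986 + 23939/977) = (-9 + 223) + ((5/3)/986 + 23939/977) = 214 + ((5/3)*(1/986) + 23939*(1/977)) = 214 + (5/2958 + 23939/977) = 214 + 70816447/2889966 = 689269171/2889966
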